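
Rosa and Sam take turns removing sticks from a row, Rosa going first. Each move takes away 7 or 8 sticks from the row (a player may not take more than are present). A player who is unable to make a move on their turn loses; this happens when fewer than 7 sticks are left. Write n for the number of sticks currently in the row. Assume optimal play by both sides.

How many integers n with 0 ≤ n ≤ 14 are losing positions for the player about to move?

7

Build the W/L table. Terminal = L. A non-terminal position is W if it has a move to some L; otherwise it is L.
n=0: no move → L
n=1: no move → L
n=2: no move → L
n=3: no move → L
n=4: no move → L
n=5: no move → L
n=6: no move → L
n=7: can move to 0, which is L ⇒ W
n=8: can move to 1, which is L ⇒ W
n=9: can move to 2, which is L ⇒ W
n=10: can move to 3, which is L ⇒ W
n=11: can move to 4, which is L ⇒ W
n=12: can move to 5, which is L ⇒ W
n=13: can move to 6, which is L ⇒ W
n=14: can move to 6, which is L ⇒ W
L entries with 0 ≤ n ≤ 14: n = 0, 1, 2, 3, 4, 5, 6; that makes 7.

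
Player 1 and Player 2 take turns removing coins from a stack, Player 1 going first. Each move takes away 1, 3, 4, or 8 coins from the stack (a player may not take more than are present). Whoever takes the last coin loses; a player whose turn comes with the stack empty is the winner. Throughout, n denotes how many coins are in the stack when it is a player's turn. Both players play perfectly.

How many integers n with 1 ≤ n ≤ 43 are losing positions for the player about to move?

Build the W/L table. Terminal = W. A non-terminal position is W if it has a move to some L; otherwise it is L.
n=0: no move; the opponent has just taken the last coin and therefore loses → W
n=1: L (sole option 0(W) is W)
n=2: W (go to 1, an L position)
n=3: L (options 2(W), 0(W) are all W)
n=4: W (go to 3, an L position)
n=5: W (go to 1, an L position)
n=6: W (go to 3, an L position)
n=7: W (go to 3, an L position)
n=8: L (options 7(W), 5(W), 4(W), 0(W) are all W)
n=9: W (go to 8, an L position)
n=10: L (options 9(W), 7(W), 6(W), 2(W) are all W)
n=11: W (go to 10, an L position)
n=12: W (go to 8, an L position)
n=13: W (go to 10, an L position)
n=14: W (go to 10, an L position)
n=15: L (options 14(W), 12(W), 11(W), 7(W) are all W)
n=16: W (go to 15, an L position)
n=17: L (options 16(W), 14(W), 13(W), 9(W) are all W)
n=18: W (go to 17, an L position)
n=19: W (go to 15, an L position)
n=20: W (go to 17, an L position)
n=21: W (go to 17, an L position)
n=22: L (options 21(W), 19(W), 18(W), 14(W) are all W)
n=23: W (go to 22, an L position)
n=24: L (options 23(W), 21(W), 20(W), 16(W) are all W)
n=25: W (go to 24, an L position)
n=26: W (go to 22, an L position)
n=27: W (go to 24, an L position)
n=28: W (go to 24, an L position)
n=29: L (options 28(W), 26(W), 25(W), 21(W) are all W)
n=30: W (go to 29, an L position)
n=31: L (options 30(W), 28(W), 27(W), 23(W) are all W)
n=32: W (go to 31, an L position)
n=33: W (go to 29, an L position)
n=34: W (go to 31, an L position)
n=35: W (go to 31, an L position)
n=36: L (options 35(W), 33(W), 32(W), 28(W) are all W)
n=37: W (go to 36, an L position)
n=38: L (options 37(W), 35(W), 34(W), 30(W) are all W)
n=39: W (go to 38, an L position)
n=40: W (go to 36, an L position)
n=41: W (go to 38, an L position)
n=42: W (go to 38, an L position)
n=43: L (options 42(W), 40(W), 39(W), 35(W) are all W)
L entries with 1 ≤ n ≤ 43 (the range starts at n=1): n = 1, 3, 8, 10, 15, 17, 22, 24, 29, 31, 36, 38, 43; that makes 13.

13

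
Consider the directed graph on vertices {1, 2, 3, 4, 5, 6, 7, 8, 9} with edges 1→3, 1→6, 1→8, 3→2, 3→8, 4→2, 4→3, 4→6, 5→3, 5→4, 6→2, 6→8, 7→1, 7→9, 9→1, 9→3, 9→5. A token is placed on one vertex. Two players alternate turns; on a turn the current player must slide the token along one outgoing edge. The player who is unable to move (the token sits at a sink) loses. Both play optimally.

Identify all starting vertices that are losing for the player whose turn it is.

2, 5, 7, 8

Build the W/L table. Terminal = L. A non-terminal position is W if it has a move to some L; otherwise it is L.
Every edge goes from a vertex to one that appears earlier in the order 2, 8, 3, 6, 4, 5, 1, 9, 7, so processing vertices in that order labels each vertex after all of its successors.
2: no outgoing edge → L
8: no outgoing edge → L
3: reaches L-position 8 → W
6: reaches L-position 8 → W
4: reaches L-position 2 → W
5: only reaches 4(W), 3(W), all W → L
1: reaches L-position 8 → W
9: reaches L-position 5 → W
7: only reaches 9(W), 1(W), all W → L
The losing starting vertices are exactly the entries labelled L in this table (4 of them).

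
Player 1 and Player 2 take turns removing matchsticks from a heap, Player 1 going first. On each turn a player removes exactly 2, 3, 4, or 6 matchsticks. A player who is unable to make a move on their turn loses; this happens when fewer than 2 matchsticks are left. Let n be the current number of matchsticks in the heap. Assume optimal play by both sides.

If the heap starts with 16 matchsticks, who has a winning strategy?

Build the W/L table. Terminal = L. A non-terminal position is W if it has a move to some L; otherwise it is L.
n=0: no move → L
n=1: no move → L
n=2: →0(L), so W
n=3: →1(L), so W
n=4: →1(L), so W
n=5: →1(L), so W
n=6: →0(L), so W
n=7: →1(L), so W
n=8: →6(W), 5(W), 4(W), 2(W) — all W, so L
n=9: →7(W), 6(W), 5(W), 3(W) — all W, so L
n=10: →8(L), so W
n=11: →9(L), so W
n=12: →9(L), so W
n=13: →9(L), so W
n=14: →8(L), so W
n=15: →9(L), so W
n=16: →14(W), 13(W), 12(W), 10(W) — all W, so L
The starting position 16 is L: whatever Player 1 does, the opponent receives a W position.

Player 2 wins.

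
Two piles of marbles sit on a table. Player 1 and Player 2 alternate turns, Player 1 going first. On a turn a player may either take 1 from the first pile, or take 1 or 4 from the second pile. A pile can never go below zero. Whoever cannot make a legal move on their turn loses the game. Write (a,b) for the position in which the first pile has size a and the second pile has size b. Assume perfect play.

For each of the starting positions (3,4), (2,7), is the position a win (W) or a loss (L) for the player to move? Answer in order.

(3,4): W, (2,7): L

Label each position W (a win for the player to move) or L (a loss). A position with no legal move is L; any other position is W exactly when some move reaches an L, and L when every move reaches a W.
No move ever increases a pile, so every position that can arise here has a ≤ 3 and b ≤ 7; it is enough to label the cells with 0 ≤ a ≤ 3 and 0 ≤ b ≤ 7.
Every move lowers a or b (never raises either), so fill the grid row by row in increasing a, and left to right within a row: each cell's successors are then already labelled.
      b=0  b=1  b=2  b=3  b=4  b=5  b=6  b=7
a=0:    L    W    L    W    W    L    W    L
a=1:    W    L    W    L    W    W    L    W
a=2:    L    W    L    W    W    L    W    L
a=3:    W    L    W    L    W    W    L    W
Cells with no legal move (terminal, hence L): (0,0).
The remaining L cells, each justified by listing all of its moves:
(0,2): →(0,1)(W) only, which is W, so L
(0,5): →(0,4)(W), (0,1)(W) — all W, so L
(0,7): →(0,6)(W), (0,3)(W) — all W, so L
(1,1): →(0,1)(W), (1,0)(W) — all W, so L
(1,3): →(0,3)(W), (1,2)(W) — all W, so L
(1,6): →(0,6)(W), (1,5)(W), (1,2)(W) — all W, so L
(2,0): →(1,0)(W) only, which is W, so L
(2,2): →(1,2)(W), (2,1)(W) — all W, so L
(2,5): →(1,5)(W), (2,4)(W), (2,1)(W) — all W, so L
(2,7): →(1,7)(W), (2,6)(W), (2,3)(W) — all W, so L
(3,1): →(2,1)(W), (3,0)(W) — all W, so L
(3,3): →(2,3)(W), (3,2)(W) — all W, so L
(3,6): →(2,6)(W), (3,5)(W), (3,2)(W) — all W, so L
Every other cell has at least one move into one of the L cells above, so it is W.
(3,4): the move to (3,3) reaches an L cell, so W
(2,7): one of the L cells justified above, so L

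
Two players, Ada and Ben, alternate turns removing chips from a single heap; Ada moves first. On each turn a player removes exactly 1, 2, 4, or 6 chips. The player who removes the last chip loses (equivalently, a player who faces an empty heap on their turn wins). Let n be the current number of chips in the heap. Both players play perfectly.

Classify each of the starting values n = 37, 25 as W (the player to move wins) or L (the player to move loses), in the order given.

Work bottom-up. With no move the player to move wins. Otherwise the position is W if at least one move leads to an L position for the opponent, and L if every move leads to a W.
n=0: no move; the opponent has just taken the last chip and therefore loses → W
n=1: →0(W) only, which is W, so L
n=2: →1(L), so W
n=3: →1(L), so W
n=4: →3(W), 2(W), 0(W) — all W, so L
n=5: →4(L), so W
n=6: →4(L), so W
n=7: →1(L), so W
n=8: →4(L), so W
n=9: →8(W), 7(W), 5(W), 3(W) — all W, so L
n=10: →9(L), so W
n=11: →9(L), so W
n=12: →11(W), 10(W), 8(W), 6(W) — all W, so L
n=13: →12(L), so W
n=14: →12(L), so W
n=15: →9(L), so W
n=16: →12(L), so W
n=17: →16(W), 15(W), 13(W), 11(W) — all W, so L
n=18: →17(L), so W
n=19: →17(L), so W
n=20: →19(W), 18(W), 16(W), 14(W) — all W, so L
n=21: →20(L), so W
n=22: →20(L), so W
n=23: →17(L), so W
n=24: →20(L), so W
n=25: →24(W), 23(W), 21(W), 19(W) — all W, so L
n=26: →25(L), so W
n=27: →25(L), so W
n=28: →27(W), 26(W), 24(W), 22(W) — all W, so L
n=29: →28(L), so W
n=30: →28(L), so W
n=31: →25(L), so W
n=32: →28(L), so W
n=33: →32(W), 31(W), 29(W), 27(W) — all W, so L
n=34: →33(L), so W
n=35: →33(L), so W
n=36: →35(W), 34(W), 32(W), 30(W) — all W, so L
n=37: →36(L), so W

37: W, 25: L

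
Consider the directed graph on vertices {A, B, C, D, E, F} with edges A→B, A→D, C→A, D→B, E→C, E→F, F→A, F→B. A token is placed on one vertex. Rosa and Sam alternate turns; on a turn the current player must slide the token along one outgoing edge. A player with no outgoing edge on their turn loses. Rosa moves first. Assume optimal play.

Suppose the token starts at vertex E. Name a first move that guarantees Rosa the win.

Label each position W (a win for the player to move) or L (a loss). A position with no legal move is L; any other position is W exactly when some move reaches an L, and L when every move reaches a W.
Every edge goes from a vertex to one that appears earlier in the order B, D, A, C, F, E, so processing vertices in that order labels each vertex after all of its successors.
B: no outgoing edge → L
D: W (go to B, an L position)
A: W (go to B, an L position)
C: L (sole option A(W) is W)
F: W (go to B, an L position)
E: W (go to C, an L position)
From E, the L positions reachable in one move are: C.

Move to C.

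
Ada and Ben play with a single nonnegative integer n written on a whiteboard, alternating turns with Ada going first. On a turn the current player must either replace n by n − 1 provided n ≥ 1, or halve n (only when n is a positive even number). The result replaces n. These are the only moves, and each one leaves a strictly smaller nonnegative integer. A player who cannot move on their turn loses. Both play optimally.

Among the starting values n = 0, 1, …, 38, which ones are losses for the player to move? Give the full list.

Label each position W (a win for the player to move) or L (a loss). A position with no legal move is L; any other position is W exactly when some move reaches an L, and L when every move reaches a W.
n=0: no move → L
n=1: can move to 0, which is L ⇒ W
n=2: the only move is to 1(W), a W ⇒ L
n=3: can move to 2, which is L ⇒ W
n=4: can move to 2, which is L ⇒ W
n=5: the only move is to 4(W), a W ⇒ L
n=6: can move to 5, which is L ⇒ W
n=7: the only move is to 6(W), a W ⇒ L
n=8: can move to 7, which is L ⇒ W
n=9: the only move is to 8(W), a W ⇒ L
n=10: can move to 5, which is L ⇒ W
n=11: the only move is to 10(W), a W ⇒ L
n=12: can move to 11, which is L ⇒ W
n=13: the only move is to 12(W), a W ⇒ L
n=14: can move to 7, which is L ⇒ W
n=15: the only move is to 14(W), a W ⇒ L
n=16: can move to 15, which is L ⇒ W
n=17: the only move is to 16(W), a W ⇒ L
n=18: can move to 9, which is L ⇒ W
n=19: the only move is to 18(W), a W ⇒ L
n=20: can move to 19, which is L ⇒ W
n=21: the only move is to 20(W), a W ⇒ L
n=22: can move to 11, which is L ⇒ W
n=23: the only move is to 22(W), a W ⇒ L
n=24: can move to 23, which is L ⇒ W
n=25: the only move is to 24(W), a W ⇒ L
n=26: can move to 13, which is L ⇒ W
n=27: the only move is to 26(W), a W ⇒ L
n=28: can move to 27, which is L ⇒ W
n=29: the only move is to 28(W), a W ⇒ L
n=30: can move to 15, which is L ⇒ W
n=31: the only move is to 30(W), a W ⇒ L
n=32: can move to 31, which is L ⇒ W
n=33: the only move is to 32(W), a W ⇒ L
n=34: can move to 17, which is L ⇒ W
n=35: the only move is to 34(W), a W ⇒ L
n=36: can move to 35, which is L ⇒ W
n=37: the only move is to 36(W), a W ⇒ L
n=38: can move to 19, which is L ⇒ W
Reading off the rows marked L gives the requested list; there are 19 such values of n.

0, 2, 5, 7, 9, 11, 13, 15, 17, 19, 21, 23, 25, 27, 29, 31, 33, 35, 37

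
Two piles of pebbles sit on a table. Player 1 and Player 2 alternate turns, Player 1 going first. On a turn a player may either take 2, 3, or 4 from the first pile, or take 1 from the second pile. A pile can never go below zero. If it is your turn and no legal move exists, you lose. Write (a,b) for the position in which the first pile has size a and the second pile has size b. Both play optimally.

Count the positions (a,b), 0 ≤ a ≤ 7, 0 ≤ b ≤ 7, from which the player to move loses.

Positions with no move are L. A position that does have a move is losing for the player to move precisely when every available move leads to a winning position for the opponent. Fill in the labels:
Every move lowers a or b (never raises either), so fill the grid row by row in increasing a, and left to right within a row: each cell's successors are then already labelled.
      b=0  b=1  b=2  b=3  b=4  b=5  b=6  b=7
a=0:    L    W    L    W    L    W    L    W
a=1:    L    W    L    W    L    W    L    W
a=2:    W    L    W    L    W    L    W    L
a=3:    W    L    W    L    W    L    W    L
a=4:    W    W    W    W    W    W    W    W
a=5:    W    W    W    W    W    W    W    W
a=6:    L    W    L    W    L    W    L    W
a=7:    L    W    L    W    L    W    L    W
Cells with no legal move (terminal, hence L): (0,0), (1,0).
The remaining L cells, each justified by listing all of its moves:
(0,2): only reaches (0,1)(W), which is W → L
(0,4): only reaches (0,3)(W), which is W → L
(0,6): only reaches (0,5)(W), which is W → L
(1,2): only reaches (1,1)(W), which is W → L
(1,4): only reaches (1,3)(W), which is W → L
(1,6): only reaches (1,5)(W), which is W → L
(2,1): only reaches (0,1)(W), (2,0)(W), all W → L
(2,3): only reaches (0,3)(W), (2,2)(W), all W → L
(2,5): only reaches (0,5)(W), (2,4)(W), all W → L
(2,7): only reaches (0,7)(W), (2,6)(W), all W → L
(3,1): only reaches (1,1)(W), (0,1)(W), (3,0)(W), all W → L
(3,3): only reaches (1,3)(W), (0,3)(W), (3,2)(W), all W → L
(3,5): only reaches (1,5)(W), (0,5)(W), (3,4)(W), all W → L
(3,7): only reaches (1,7)(W), (0,7)(W), (3,6)(W), all W → L
(6,0): only reaches (4,0)(W), (3,0)(W), (2,0)(W), all W → L
(6,2): only reaches (4,2)(W), (3,2)(W), (2,2)(W), (6,1)(W), all W → L
(6,4): only reaches (4,4)(W), (3,4)(W), (2,4)(W), (6,3)(W), all W → L
(6,6): only reaches (4,6)(W), (3,6)(W), (2,6)(W), (6,5)(W), all W → L
(7,0): only reaches (5,0)(W), (4,0)(W), (3,0)(W), all W → L
(7,2): only reaches (5,2)(W), (4,2)(W), (3,2)(W), (7,1)(W), all W → L
(7,4): only reaches (5,4)(W), (4,4)(W), (3,4)(W), (7,3)(W), all W → L
(7,6): only reaches (5,6)(W), (4,6)(W), (3,6)(W), (7,5)(W), all W → L
Every other cell has at least one move into one of the L cells above, so it is W.
L cells per row: a=0: 4, a=1: 4, a=2: 4, a=3: 4, a=4: 0, a=5: 0, a=6: 4, a=7: 4; total 24.

24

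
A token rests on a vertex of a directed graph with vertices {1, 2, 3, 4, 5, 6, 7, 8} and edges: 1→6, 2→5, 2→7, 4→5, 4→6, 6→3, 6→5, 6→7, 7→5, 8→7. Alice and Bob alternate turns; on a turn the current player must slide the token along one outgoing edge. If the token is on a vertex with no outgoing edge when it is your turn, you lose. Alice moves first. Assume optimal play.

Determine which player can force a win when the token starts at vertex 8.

Bob wins.

Work bottom-up. With no move the player to move loses. Otherwise the position is W if at least one move leads to an L position for the opponent, and L if every move leads to a W.
Every edge goes from a vertex to one that appears earlier in the order 3, 5, 7, 6, 1, 4, 2, 8, so processing vertices in that order labels each vertex after all of its successors.
3: no outgoing edge → L
5: no outgoing edge → L
7: reaches L-position 5 → W
6: reaches L-position 5 → W
1: only reaches 6(W), which is W → L
4: reaches L-position 5 → W
2: reaches L-position 5 → W
8: only reaches 7(W), which is W → L
The starting position 8 is L: whatever Alice does, the opponent receives a W position.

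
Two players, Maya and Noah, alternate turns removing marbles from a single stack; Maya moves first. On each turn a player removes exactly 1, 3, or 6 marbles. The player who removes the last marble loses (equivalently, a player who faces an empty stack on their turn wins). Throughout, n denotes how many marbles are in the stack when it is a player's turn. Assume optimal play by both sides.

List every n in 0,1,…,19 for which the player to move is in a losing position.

1, 3, 5, 10, 12, 14, 19

Build the W/L table. Terminal = W. A non-terminal position is W if it has a move to some L; otherwise it is L.
n=0: no move; the opponent has just taken the last marble and therefore loses → W
n=1: only reaches 0(W), which is W → L
n=2: reaches L-position 1 → W
n=3: only reaches 2(W), 0(W), all W → L
n=4: reaches L-position 3 → W
n=5: only reaches 4(W), 2(W), all W → L
n=6: reaches L-position 5 → W
n=7: reaches L-position 1 → W
n=8: reaches L-position 5 → W
n=9: reaches L-position 3 → W
n=10: only reaches 9(W), 7(W), 4(W), all W → L
n=11: reaches L-position 10 → W
n=12: only reaches 11(W), 9(W), 6(W), all W → L
n=13: reaches L-position 12 → W
n=14: only reaches 13(W), 11(W), 8(W), all W → L
n=15: reaches L-position 14 → W
n=16: reaches L-position 10 → W
n=17: reaches L-position 14 → W
n=18: reaches L-position 12 → W
n=19: only reaches 18(W), 16(W), 13(W), all W → L
Reading off the rows marked L gives the requested list; there are 7 such values of n.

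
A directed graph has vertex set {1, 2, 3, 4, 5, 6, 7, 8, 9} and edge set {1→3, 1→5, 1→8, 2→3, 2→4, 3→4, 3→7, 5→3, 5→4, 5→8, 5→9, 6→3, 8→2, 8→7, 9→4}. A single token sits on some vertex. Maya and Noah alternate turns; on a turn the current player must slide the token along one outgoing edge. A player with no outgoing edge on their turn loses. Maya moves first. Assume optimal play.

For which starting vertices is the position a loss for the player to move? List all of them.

Compute win/loss labels from the base case upward. A position with no move is L. Any other position is W if it can reach an L in one move, else L.
Every edge goes from a vertex to one that appears earlier in the order 7, 4, 3, 2, 9, 8, 5, 1, 6, so processing vertices in that order labels each vertex after all of its successors.
7: no outgoing edge → L
4: no outgoing edge → L
3: can move to 4, which is L ⇒ W
2: can move to 4, which is L ⇒ W
9: can move to 4, which is L ⇒ W
8: can move to 7, which is L ⇒ W
5: can move to 4, which is L ⇒ W
1: moves to 5(W), 8(W), 3(W); every one is W ⇒ L
6: the only move is to 3(W), a W ⇒ L
Reading off the rows marked L gives the requested list; there are 4 such vertices.

1, 4, 6, 7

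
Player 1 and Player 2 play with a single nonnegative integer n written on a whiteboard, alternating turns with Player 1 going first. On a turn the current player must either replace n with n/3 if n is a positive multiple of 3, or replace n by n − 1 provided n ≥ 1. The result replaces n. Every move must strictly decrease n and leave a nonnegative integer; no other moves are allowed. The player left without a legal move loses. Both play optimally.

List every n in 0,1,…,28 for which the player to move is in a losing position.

Positions with no move are L. A position that does have a move is losing for the player to move precisely when every available move leads to a winning position for the opponent. Fill in the labels:
n=0: no move → L
n=1: can move to 0, which is L ⇒ W
n=2: the only move is to 1(W), a W ⇒ L
n=3: can move to 2, which is L ⇒ W
n=4: the only move is to 3(W), a W ⇒ L
n=5: can move to 4, which is L ⇒ W
n=6: can move to 2, which is L ⇒ W
n=7: the only move is to 6(W), a W ⇒ L
n=8: can move to 7, which is L ⇒ W
n=9: moves to 3(W), 8(W); every one is W ⇒ L
n=10: can move to 9, which is L ⇒ W
n=11: the only move is to 10(W), a W ⇒ L
n=12: can move to 4, which is L ⇒ W
n=13: the only move is to 12(W), a W ⇒ L
n=14: can move to 13, which is L ⇒ W
n=15: moves to 5(W), 14(W); every one is W ⇒ L
n=16: can move to 15, which is L ⇒ W
n=17: the only move is to 16(W), a W ⇒ L
n=18: can move to 17, which is L ⇒ W
n=19: the only move is to 18(W), a W ⇒ L
n=20: can move to 19, which is L ⇒ W
n=21: can move to 7, which is L ⇒ W
n=22: the only move is to 21(W), a W ⇒ L
n=23: can move to 22, which is L ⇒ W
n=24: moves to 8(W), 23(W); every one is W ⇒ L
n=25: can move to 24, which is L ⇒ W
n=26: the only move is to 25(W), a W ⇒ L
n=27: can move to 9, which is L ⇒ W
n=28: the only move is to 27(W), a W ⇒ L
Reading off the rows marked L gives the requested list; there are 14 such values of n.

0, 2, 4, 7, 9, 11, 13, 15, 17, 19, 22, 24, 26, 28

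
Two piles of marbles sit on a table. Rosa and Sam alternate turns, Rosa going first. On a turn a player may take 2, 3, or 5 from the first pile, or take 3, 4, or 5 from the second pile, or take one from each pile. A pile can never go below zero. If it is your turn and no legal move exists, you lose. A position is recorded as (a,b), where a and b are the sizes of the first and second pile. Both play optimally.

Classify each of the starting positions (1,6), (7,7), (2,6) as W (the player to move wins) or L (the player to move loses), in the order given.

(1,6): L, (7,7): W, (2,6): W

Work bottom-up. With no move the player to move loses. Otherwise the position is W if at least one move leads to an L position for the opponent, and L if every move leads to a W.
No move ever increases a pile, so every position that can arise here has a ≤ 7 and b ≤ 7; it is enough to label the cells with 0 ≤ a ≤ 7 and 0 ≤ b ≤ 7.
Every move lowers a or b (never raises either), so fill the grid row by row in increasing a, and left to right within a row: each cell's successors are then already labelled.
      b=0  b=1  b=2  b=3  b=4  b=5  b=6  b=7
a=0:    L    L    L    W    W    W    W    W
a=1:    L    W    W    W    W    W    L    L
a=2:    W    W    W    L    L    L    W    W
a=3:    W    W    W    L    W    W    W    W
a=4:    W    L    L    W    W    W    W    W
a=5:    W    W    W    W    W    W    L    L
a=6:    W    W    W    W    L    L    W    W
a=7:    L    W    W    W    W    W    W    W
Cells with no legal move (terminal, hence L): (0,0), (0,1), (0,2), (1,0).
The remaining L cells, each justified by listing all of its moves:
(1,6): only reaches (1,3)(W), (1,2)(W), (1,1)(W), (0,5)(W), all W → L
(1,7): only reaches (1,4)(W), (1,3)(W), (1,2)(W), (0,6)(W), all W → L
(2,3): only reaches (0,3)(W), (2,0)(W), (1,2)(W), all W → L
(2,4): only reaches (0,4)(W), (2,1)(W), (2,0)(W), (1,3)(W), all W → L
(2,5): only reaches (0,5)(W), (2,2)(W), (2,1)(W), (2,0)(W), (1,4)(W), all W → L
(3,3): only reaches (1,3)(W), (0,3)(W), (3,0)(W), (2,2)(W), all W → L
(4,1): only reaches (2,1)(W), (1,1)(W), (3,0)(W), all W → L
(4,2): only reaches (2,2)(W), (1,2)(W), (3,1)(W), all W → L
(5,6): only reaches (3,6)(W), (2,6)(W), (0,6)(W), (5,3)(W), (5,2)(W), (5,1)(W), (4,5)(W), all W → L
(5,7): only reaches (3,7)(W), (2,7)(W), (0,7)(W), (5,4)(W), (5,3)(W), (5,2)(W), (4,6)(W), all W → L
(6,4): only reaches (4,4)(W), (3,4)(W), (1,4)(W), (6,1)(W), (6,0)(W), (5,3)(W), all W → L
(6,5): only reaches (4,5)(W), (3,5)(W), (1,5)(W), (6,2)(W), (6,1)(W), (6,0)(W), (5,4)(W), all W → L
(7,0): only reaches (5,0)(W), (4,0)(W), (2,0)(W), all W → L
Every other cell has at least one move into one of the L cells above, so it is W.
(1,6): one of the L cells justified above, so L
(7,7): the move to (5,7) reaches an L cell, so W
(2,6): the move to (2,3) reaches an L cell, so W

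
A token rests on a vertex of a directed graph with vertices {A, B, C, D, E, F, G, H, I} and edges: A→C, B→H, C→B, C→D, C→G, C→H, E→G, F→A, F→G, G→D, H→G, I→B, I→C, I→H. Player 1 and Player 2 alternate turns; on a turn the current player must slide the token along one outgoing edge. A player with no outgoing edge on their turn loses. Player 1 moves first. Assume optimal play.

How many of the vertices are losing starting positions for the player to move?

Positions with no move are L. A position that does have a move is losing for the player to move precisely when every available move leads to a winning position for the opponent. Fill in the labels:
Every edge goes from a vertex to one that appears earlier in the order D, G, H, B, C, I, A, F, E, so processing vertices in that order labels each vertex after all of its successors.
D: no outgoing edge → L
G: W (go to D, an L position)
H: L (sole option G(W) is W)
B: W (go to H, an L position)
C: W (go to H, an L position)
I: W (go to H, an L position)
A: L (sole option C(W) is W)
F: W (go to A, an L position)
E: L (sole option G(W) is W)
The L vertices are A, D, E, H; that is 4 in all.

4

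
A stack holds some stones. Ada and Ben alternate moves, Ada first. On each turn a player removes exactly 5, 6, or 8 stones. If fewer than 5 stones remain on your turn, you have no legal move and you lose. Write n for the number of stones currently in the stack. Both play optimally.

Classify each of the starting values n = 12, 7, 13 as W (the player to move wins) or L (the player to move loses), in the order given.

Compute win/loss labels from the base case upward. A position with no move is L. Any other position is W if it can reach an L in one move, else L.
n=0: no move → L
n=1: no move → L
n=2: no move → L
n=3: no move → L
n=4: no move → L
n=5: →0(L), so W
n=6: →1(L), so W
n=7: →2(L), so W
n=8: →3(L), so W
n=9: →4(L), so W
n=10: →4(L), so W
n=11: →3(L), so W
n=12: →4(L), so W
n=13: →8(W), 7(W), 5(W) — all W, so L

12: W, 7: W, 13: L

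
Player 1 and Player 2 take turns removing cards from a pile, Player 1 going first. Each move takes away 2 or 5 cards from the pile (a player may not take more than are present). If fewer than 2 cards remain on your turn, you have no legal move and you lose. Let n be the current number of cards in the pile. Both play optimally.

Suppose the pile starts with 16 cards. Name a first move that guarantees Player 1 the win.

Remove 2, leaving 14.

Positions with no move are L. A position that does have a move is losing for the player to move precisely when every available move leads to a winning position for the opponent. Fill in the labels:
n=0: no move → L
n=1: no move → L
n=2: →0(L), so W
n=3: →1(L), so W
n=4: →2(W) only, which is W, so L
n=5: →0(L), so W
n=6: →4(L), so W
n=7: →5(W), 2(W) — all W, so L
n=8: →6(W), 3(W) — all W, so L
n=9: →7(L), so W
n=10: →8(L), so W
n=11: →9(W), 6(W) — all W, so L
n=12: →7(L), so W
n=13: →11(L), so W
n=14: →12(W), 9(W) — all W, so L
n=15: →13(W), 10(W) — all W, so L
n=16: →14(L), so W
From 16, the L positions reachable in one move are: 14, 11. Any move reaching one of these is winning.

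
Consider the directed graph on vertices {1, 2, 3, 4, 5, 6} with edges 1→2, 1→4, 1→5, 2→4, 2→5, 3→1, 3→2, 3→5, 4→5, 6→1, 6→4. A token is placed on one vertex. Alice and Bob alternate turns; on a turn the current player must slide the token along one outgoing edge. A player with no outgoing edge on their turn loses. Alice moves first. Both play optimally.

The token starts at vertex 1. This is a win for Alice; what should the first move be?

Move to 5.

Compute win/loss labels from the base case upward. A position with no move is L. Any other position is W if it can reach an L in one move, else L.
Every edge goes from a vertex to one that appears earlier in the order 5, 4, 2, 1, 3, 6, so processing vertices in that order labels each vertex after all of its successors.
5: no outgoing edge → L
4: can move to 5, which is L ⇒ W
2: can move to 5, which is L ⇒ W
1: can move to 5, which is L ⇒ W
3: can move to 5, which is L ⇒ W
6: moves to 1(W), 4(W); every one is W ⇒ L
From 1, the L positions reachable in one move are: 5.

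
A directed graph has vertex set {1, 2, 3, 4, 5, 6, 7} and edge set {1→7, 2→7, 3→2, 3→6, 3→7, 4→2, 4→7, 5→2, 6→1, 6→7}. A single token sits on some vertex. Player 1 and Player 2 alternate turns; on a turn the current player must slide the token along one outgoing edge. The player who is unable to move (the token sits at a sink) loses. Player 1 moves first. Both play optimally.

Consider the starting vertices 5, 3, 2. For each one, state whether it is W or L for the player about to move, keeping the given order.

Classify positions by backward induction: terminal positions (no move available) are L. From any other position, the mover wins iff some move reaches an L.
Every edge goes from a vertex to one that appears earlier in the order 7, 1, 6, 2, 4, 5, 3, so processing vertices in that order labels each vertex after all of its successors.
7: no outgoing edge → L
1: can move to 7, which is L ⇒ W
6: can move to 7, which is L ⇒ W
2: can move to 7, which is L ⇒ W
4: can move to 7, which is L ⇒ W
5: the only move is to 2(W), a W ⇒ L
3: can move to 7, which is L ⇒ W

5: L, 3: W, 2: W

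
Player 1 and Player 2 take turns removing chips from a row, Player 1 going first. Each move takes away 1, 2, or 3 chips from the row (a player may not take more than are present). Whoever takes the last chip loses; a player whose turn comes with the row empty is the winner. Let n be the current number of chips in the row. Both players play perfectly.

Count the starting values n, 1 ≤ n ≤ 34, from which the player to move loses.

9

Compute win/loss labels from the base case upward. A position with no move is W. Any other position is W if it can reach an L in one move, else L.
n=0: no move; the opponent has just taken the last chip and therefore loses → W
n=1: the only move is to 0(W), a W ⇒ L
n=2: can move to 1, which is L ⇒ W
n=3: can move to 1, which is L ⇒ W
n=4: can move to 1, which is L ⇒ W
n=5: moves to 4(W), 3(W), 2(W); every one is W ⇒ L
n=6: can move to 5, which is L ⇒ W
n=7: can move to 5, which is L ⇒ W
n=8: can move to 5, which is L ⇒ W
n=9: moves to 8(W), 7(W), 6(W); every one is W ⇒ L
n=10: can move to 9, which is L ⇒ W
n=11: can move to 9, which is L ⇒ W
n=12: can move to 9, which is L ⇒ W
n=13: moves to 12(W), 11(W), 10(W); every one is W ⇒ L
n=14: can move to 13, which is L ⇒ W
n=15: can move to 13, which is L ⇒ W
n=16: can move to 13, which is L ⇒ W
n=17: moves to 16(W), 15(W), 14(W); every one is W ⇒ L
n=18: can move to 17, which is L ⇒ W
n=19: can move to 17, which is L ⇒ W
n=20: can move to 17, which is L ⇒ W
n=21: moves to 20(W), 19(W), 18(W); every one is W ⇒ L
n=22: can move to 21, which is L ⇒ W
n=23: can move to 21, which is L ⇒ W
n=24: can move to 21, which is L ⇒ W
n=25: moves to 24(W), 23(W), 22(W); every one is W ⇒ L
n=26: can move to 25, which is L ⇒ W
n=27: can move to 25, which is L ⇒ W
n=28: can move to 25, which is L ⇒ W
n=29: moves to 28(W), 27(W), 26(W); every one is W ⇒ L
n=30: can move to 29, which is L ⇒ W
n=31: can move to 29, which is L ⇒ W
n=32: can move to 29, which is L ⇒ W
n=33: moves to 32(W), 31(W), 30(W); every one is W ⇒ L
n=34: can move to 33, which is L ⇒ W
L entries with 1 ≤ n ≤ 34 (the range starts at n=1): n = 1, 5, 9, 13, 17, 21, 25, 29, 33; that makes 9.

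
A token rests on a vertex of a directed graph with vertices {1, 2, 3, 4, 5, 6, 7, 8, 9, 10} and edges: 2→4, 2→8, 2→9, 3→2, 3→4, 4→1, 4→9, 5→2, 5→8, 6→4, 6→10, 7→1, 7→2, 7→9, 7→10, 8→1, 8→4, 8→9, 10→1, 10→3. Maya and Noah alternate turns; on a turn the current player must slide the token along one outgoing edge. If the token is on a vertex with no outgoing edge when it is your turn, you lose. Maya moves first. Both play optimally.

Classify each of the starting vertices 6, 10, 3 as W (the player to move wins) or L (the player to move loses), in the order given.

Label each position W (a win for the player to move) or L (a loss). A position with no legal move is L; any other position is W exactly when some move reaches an L, and L when every move reaches a W.
Every edge goes from a vertex to one that appears earlier in the order 1, 9, 4, 8, 2, 3, 10, 7, 5, 6, so processing vertices in that order labels each vertex after all of its successors.
1: no outgoing edge → L
9: no outgoing edge → L
4: can move to 9, which is L ⇒ W
8: can move to 9, which is L ⇒ W
2: can move to 9, which is L ⇒ W
3: moves to 2(W), 4(W); every one is W ⇒ L
10: can move to 3, which is L ⇒ W
7: can move to 9, which is L ⇒ W
5: moves to 2(W), 8(W); every one is W ⇒ L
6: moves to 10(W), 4(W); every one is W ⇒ L

6: L, 10: W, 3: L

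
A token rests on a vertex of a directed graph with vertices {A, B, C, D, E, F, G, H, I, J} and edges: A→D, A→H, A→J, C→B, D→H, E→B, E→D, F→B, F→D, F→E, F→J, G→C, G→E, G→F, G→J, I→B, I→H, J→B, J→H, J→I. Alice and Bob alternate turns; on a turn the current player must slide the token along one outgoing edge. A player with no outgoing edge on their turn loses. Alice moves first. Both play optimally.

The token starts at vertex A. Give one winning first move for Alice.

Use the standard recursion: the mover loses at a terminal position; elsewhere, the mover wins exactly when some move hands the opponent an L position.
Every edge goes from a vertex to one that appears earlier in the order B, H, I, D, J, C, A, E, F, G, so processing vertices in that order labels each vertex after all of its successors.
B: no outgoing edge → L
H: no outgoing edge → L
I: reaches L-position H → W
D: reaches L-position H → W
J: reaches L-position H → W
C: reaches L-position B → W
A: reaches L-position H → W
E: reaches L-position B → W
F: reaches L-position B → W
G: only reaches F(W), E(W), C(W), J(W), all W → L
From A, the L positions reachable in one move are: H.

Move to H.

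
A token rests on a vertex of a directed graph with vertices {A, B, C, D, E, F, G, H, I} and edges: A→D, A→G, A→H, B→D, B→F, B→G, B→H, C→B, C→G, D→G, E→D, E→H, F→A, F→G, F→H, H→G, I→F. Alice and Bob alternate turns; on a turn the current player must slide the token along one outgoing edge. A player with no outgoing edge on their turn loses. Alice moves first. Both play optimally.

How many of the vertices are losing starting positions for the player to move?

3

Positions with no move are L. A position that does have a move is losing for the player to move precisely when every available move leads to a winning position for the opponent. Fill in the labels:
Every edge goes from a vertex to one that appears earlier in the order G, H, D, A, F, I, B, C, E, so processing vertices in that order labels each vertex after all of its successors.
G: no outgoing edge → L
H: W (go to G, an L position)
D: W (go to G, an L position)
A: W (go to G, an L position)
F: W (go to G, an L position)
I: L (sole option F(W) is W)
B: W (go to G, an L position)
C: W (go to G, an L position)
E: L (options D(W), H(W) are all W)
The L vertices are E, G, I; that is 3 in all.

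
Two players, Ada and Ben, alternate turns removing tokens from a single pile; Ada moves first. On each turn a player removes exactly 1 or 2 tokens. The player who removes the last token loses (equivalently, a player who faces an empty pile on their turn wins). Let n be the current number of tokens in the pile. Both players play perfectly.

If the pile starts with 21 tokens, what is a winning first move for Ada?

Label each position W (a win for the player to move) or L (a loss). A position with no legal move is W; any other position is W exactly when some move reaches an L, and L when every move reaches a W.
n=0: no move; the opponent has just taken the last token and therefore loses → W
n=1: →0(W) only, which is W, so L
n=2: →1(L), so W
n=3: →1(L), so W
n=4: →3(W), 2(W) — all W, so L
n=5: →4(L), so W
n=6: →4(L), so W
n=7: →6(W), 5(W) — all W, so L
n=8: →7(L), so W
n=9: →7(L), so W
n=10: →9(W), 8(W) — all W, so L
n=11: →10(L), so W
n=12: →10(L), so W
n=13: →12(W), 11(W) — all W, so L
n=14: →13(L), so W
n=15: →13(L), so W
n=16: →15(W), 14(W) — all W, so L
n=17: →16(L), so W
n=18: →16(L), so W
n=19: →18(W), 17(W) — all W, so L
n=20: →19(L), so W
n=21: →19(L), so W
From 21, the L positions reachable in one move are: 19.

Remove 2, leaving 19.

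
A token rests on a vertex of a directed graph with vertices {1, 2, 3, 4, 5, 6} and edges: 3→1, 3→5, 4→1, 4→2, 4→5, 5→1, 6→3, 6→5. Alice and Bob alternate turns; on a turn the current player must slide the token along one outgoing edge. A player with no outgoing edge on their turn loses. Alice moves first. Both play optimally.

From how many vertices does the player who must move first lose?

3

Compute win/loss labels from the base case upward. A position with no move is L. Any other position is W if it can reach an L in one move, else L.
Every edge goes from a vertex to one that appears earlier in the order 1, 2, 5, 3, 4, 6, so processing vertices in that order labels each vertex after all of its successors.
1: no outgoing edge → L
2: no outgoing edge → L
5: W (go to 1, an L position)
3: W (go to 1, an L position)
4: W (go to 2, an L position)
6: L (options 3(W), 5(W) are all W)
The L vertices are 1, 2, 6; that is 3 in all.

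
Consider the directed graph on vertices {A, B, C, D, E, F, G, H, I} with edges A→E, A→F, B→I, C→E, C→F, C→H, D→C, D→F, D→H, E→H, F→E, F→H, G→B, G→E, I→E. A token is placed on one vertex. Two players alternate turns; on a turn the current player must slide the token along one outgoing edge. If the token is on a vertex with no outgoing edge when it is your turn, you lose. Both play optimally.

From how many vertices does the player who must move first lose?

Use the standard recursion: the mover loses at a terminal position; elsewhere, the mover wins exactly when some move hands the opponent an L position.
Every edge goes from a vertex to one that appears earlier in the order H, E, I, F, C, D, A, B, G, so processing vertices in that order labels each vertex after all of its successors.
H: no outgoing edge → L
E: →H(L), so W
I: →E(W) only, which is W, so L
F: →H(L), so W
C: →H(L), so W
D: →H(L), so W
A: →F(W), E(W) — all W, so L
B: →I(L), so W
G: →B(W), E(W) — all W, so L
The L vertices are A, G, H, I; that is 4 in all.

4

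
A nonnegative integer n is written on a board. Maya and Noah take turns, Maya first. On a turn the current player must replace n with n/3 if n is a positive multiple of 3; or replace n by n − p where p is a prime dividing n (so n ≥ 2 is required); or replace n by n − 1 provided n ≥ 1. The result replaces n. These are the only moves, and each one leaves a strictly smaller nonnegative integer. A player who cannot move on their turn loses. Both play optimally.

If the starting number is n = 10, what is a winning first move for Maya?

Move to 8.

Use the standard recursion: the mover loses at a terminal position; elsewhere, the mover wins exactly when some move hands the opponent an L position.
n=0: no move → L
n=1: can move to 0, which is L ⇒ W
n=2: can move to 0, which is L ⇒ W
n=3: can move to 0, which is L ⇒ W
n=4: moves to 2(W), 3(W); every one is W ⇒ L
n=5: can move to 0, which is L ⇒ W
n=6: can move to 4, which is L ⇒ W
n=7: can move to 0, which is L ⇒ W
n=8: moves to 6(W), 7(W); every one is W ⇒ L
n=9: can move to 8, which is L ⇒ W
n=10: can move to 8, which is L ⇒ W
From 10, the L positions reachable in one move are: 8.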